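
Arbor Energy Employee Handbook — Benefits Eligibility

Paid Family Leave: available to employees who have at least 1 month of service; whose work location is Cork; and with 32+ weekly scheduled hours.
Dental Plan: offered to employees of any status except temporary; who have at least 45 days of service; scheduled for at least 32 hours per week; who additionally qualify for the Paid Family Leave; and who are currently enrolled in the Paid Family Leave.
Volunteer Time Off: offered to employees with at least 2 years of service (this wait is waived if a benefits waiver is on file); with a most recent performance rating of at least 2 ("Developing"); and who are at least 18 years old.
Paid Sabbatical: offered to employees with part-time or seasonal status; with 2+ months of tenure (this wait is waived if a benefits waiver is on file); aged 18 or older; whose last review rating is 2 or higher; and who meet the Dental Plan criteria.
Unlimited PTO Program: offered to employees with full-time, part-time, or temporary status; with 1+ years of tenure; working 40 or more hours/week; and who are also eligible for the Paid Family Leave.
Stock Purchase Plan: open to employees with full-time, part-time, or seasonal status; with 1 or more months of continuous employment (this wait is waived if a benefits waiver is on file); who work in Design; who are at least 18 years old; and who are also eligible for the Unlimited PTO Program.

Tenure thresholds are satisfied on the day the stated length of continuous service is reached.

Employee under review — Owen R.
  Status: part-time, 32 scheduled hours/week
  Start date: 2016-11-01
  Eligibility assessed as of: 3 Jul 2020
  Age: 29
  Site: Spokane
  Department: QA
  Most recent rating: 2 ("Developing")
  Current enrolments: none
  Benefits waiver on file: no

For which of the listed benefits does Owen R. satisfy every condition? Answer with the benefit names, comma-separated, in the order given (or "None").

Service from 2016-11-01 to 3 Jul 2020: 1340 days.
Paid Family Leave — service 1340 days ≥ 1 month (≈30 days) ✓; site Spokane ✗ (not Cork) → not eligible.
Dental Plan — status part-time ✓ (not excluded); service 1340 days ≥ 45 days ✓; 32 hrs/wk ≥ 32 ✓; not eligible for Paid Family Leave ✗ → not eligible.
Volunteer Time Off — no waiver, service 1340 days ≥ 2 years (≈730 days) ✓; rating 2 ≥ 2 ✓; age 29 ≥ 18 ✓ → eligible.
Paid Sabbatical — status part-time ✓; no waiver, service 1340 days ≥ 2 months (≈60 days) ✓; age 29 ≥ 18 ✓; rating 2 ≥ 2 ✓; not eligible for Dental Plan ✗ → not eligible.
Unlimited PTO Program — status part-time ✓; service 1340 days ≥ 1 year (≈365 days) ✓; 32 hrs/wk < 40 ✗ → not eligible.
Stock Purchase Plan — status part-time ✓; no waiver, service 1340 days ≥ 1 month (≈30 days) ✓; dept QA ✗ → not eligible.

Volunteer Time Off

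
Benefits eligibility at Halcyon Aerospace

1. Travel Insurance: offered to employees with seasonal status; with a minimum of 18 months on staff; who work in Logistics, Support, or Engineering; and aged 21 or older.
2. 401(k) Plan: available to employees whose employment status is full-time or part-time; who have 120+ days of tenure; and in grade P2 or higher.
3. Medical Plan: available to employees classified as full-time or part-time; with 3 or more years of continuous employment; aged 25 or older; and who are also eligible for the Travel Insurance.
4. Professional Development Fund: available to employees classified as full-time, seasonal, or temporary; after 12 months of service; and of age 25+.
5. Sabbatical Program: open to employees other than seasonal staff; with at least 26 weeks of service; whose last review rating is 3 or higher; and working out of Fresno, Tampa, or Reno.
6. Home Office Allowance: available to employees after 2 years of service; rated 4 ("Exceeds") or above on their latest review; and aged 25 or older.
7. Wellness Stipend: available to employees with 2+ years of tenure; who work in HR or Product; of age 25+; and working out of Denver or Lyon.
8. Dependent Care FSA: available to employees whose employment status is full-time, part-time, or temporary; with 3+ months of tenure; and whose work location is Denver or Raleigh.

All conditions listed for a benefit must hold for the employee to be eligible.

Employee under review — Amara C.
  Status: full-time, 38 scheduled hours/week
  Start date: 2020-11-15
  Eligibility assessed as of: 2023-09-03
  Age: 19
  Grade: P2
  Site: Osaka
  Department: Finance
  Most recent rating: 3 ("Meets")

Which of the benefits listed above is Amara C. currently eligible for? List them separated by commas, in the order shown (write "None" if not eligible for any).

401(k) Plan

Service from 2020-11-15 to 2023-09-03: 1022 days.
Travel Insurance — status full-time ✗ (requires seasonal) → not eligible.
401(k) Plan — status full-time ✓; service 1022 days ≥ 120 days ✓; grade P2 ≥ P2 ✓ → eligible.
Medical Plan — status full-time ✓; service 1022 days < 3 years (≈1095 days) ✗ → not eligible.
Professional Development Fund — status full-time ✓; service 1022 days ≥ 12 months (≈360 days) ✓; age 19 < 25 ✗ → not eligible.
Sabbatical Program — status full-time ✓ (not excluded); service 1022 days ≥ 26 weeks (≈182 days) ✓; rating 3 ≥ 3 ✓; site Osaka ✗ (not Fresno, Tampa, or Reno) → not eligible.
Home Office Allowance — service 1022 days ≥ 2 years (≈730 days) ✓; rating 3 < 4 ✗ → not eligible.
Wellness Stipend — service 1022 days ≥ 2 years (≈730 days) ✓; dept Finance ✗ → not eligible.
Dependent Care FSA — status full-time ✓; service 1022 days ≥ 3 months (≈90 days) ✓; site Osaka ✗ (not Denver or Raleigh) → not eligible.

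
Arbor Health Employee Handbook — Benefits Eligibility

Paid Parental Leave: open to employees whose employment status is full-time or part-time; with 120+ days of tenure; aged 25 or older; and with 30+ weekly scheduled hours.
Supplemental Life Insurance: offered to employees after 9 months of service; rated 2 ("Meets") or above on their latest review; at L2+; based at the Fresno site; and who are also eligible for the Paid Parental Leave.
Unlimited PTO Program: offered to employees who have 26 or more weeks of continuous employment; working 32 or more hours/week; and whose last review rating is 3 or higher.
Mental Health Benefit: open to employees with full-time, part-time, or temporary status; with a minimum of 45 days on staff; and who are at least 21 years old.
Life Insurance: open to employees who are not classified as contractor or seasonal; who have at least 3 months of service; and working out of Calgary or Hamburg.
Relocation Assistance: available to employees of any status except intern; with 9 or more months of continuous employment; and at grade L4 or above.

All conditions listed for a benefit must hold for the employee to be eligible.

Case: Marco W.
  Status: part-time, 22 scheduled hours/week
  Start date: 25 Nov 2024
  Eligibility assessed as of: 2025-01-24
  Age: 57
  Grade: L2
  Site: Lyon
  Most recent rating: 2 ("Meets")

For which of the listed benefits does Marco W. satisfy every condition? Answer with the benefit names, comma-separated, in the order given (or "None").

Mental Health Benefit

Service from 25 Nov 2024 to 2025-01-24: 60 days.
Paid Parental Leave — status part-time ✓; service 60 days < 120 days ✗ → not eligible.
Supplemental Life Insurance — service 60 days < 9 months (≈270 days) ✗ → not eligible.
Unlimited PTO Program — service 60 days < 26 weeks (≈182 days) ✗ → not eligible.
Mental Health Benefit — status part-time ✓; service 60 days ≥ 45 days ✓; age 57 ≥ 21 ✓ → eligible.
Life Insurance — status part-time ✓ (not excluded); service 60 days < 3 months (≈90 days) ✗ → not eligible.
Relocation Assistance — status part-time ✓ (not excluded); service 60 days < 9 months (≈270 days) ✗ → not eligible.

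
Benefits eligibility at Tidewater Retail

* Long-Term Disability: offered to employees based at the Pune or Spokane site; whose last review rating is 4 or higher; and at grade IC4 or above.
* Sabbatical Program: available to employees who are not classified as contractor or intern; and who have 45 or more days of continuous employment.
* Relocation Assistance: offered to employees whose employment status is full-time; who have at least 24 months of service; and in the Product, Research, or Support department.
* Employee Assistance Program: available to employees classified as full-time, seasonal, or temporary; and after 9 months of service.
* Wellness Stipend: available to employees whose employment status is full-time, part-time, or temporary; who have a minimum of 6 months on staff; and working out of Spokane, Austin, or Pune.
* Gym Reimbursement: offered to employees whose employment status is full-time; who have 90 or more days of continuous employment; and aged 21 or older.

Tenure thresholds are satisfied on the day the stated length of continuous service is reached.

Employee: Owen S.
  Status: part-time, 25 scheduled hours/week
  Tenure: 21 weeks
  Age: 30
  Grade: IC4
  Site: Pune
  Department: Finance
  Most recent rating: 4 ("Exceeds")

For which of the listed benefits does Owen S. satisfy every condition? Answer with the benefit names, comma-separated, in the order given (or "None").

Long-Term Disability — site Pune ✓; rating 4 ≥ 4 ✓; grade IC4 ≥ IC4 ✓ → eligible.
Sabbatical Program — status part-time ✓ (not excluded); service 21 weeks ≥ 45 days ✓ → eligible.
Relocation Assistance — status part-time ✗ (requires full-time) → not eligible.
Employee Assistance Program — status part-time ✗ (requires full-time, seasonal, or temporary) → not eligible.
Wellness Stipend — status part-time ✓; service 21 weeks < 6 months (≈180 days) ✗ → not eligible.
Gym Reimbursement — status part-time ✗ (requires full-time) → not eligible.

Long-Term Disability, Sabbatical Program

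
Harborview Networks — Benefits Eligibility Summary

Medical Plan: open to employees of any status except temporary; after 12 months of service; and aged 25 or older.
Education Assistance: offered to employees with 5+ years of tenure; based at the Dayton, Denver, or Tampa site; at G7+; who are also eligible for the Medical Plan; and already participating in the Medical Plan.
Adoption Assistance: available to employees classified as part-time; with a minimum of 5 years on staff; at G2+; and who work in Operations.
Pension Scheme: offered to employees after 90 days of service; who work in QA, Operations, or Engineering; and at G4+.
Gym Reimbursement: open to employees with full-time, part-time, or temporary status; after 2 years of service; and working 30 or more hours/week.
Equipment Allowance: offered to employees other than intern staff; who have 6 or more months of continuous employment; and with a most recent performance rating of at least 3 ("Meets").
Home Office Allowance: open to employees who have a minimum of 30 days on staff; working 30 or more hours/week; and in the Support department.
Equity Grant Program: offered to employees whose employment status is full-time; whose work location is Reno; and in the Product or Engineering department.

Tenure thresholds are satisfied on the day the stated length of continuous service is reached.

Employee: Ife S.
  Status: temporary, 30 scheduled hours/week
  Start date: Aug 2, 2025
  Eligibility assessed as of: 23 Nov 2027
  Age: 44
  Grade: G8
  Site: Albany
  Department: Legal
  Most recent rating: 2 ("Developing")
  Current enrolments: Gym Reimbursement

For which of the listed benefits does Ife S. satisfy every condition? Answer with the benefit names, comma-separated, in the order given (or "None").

Gym Reimbursement

Service from Aug 2, 2025 to 23 Nov 2027: 843 days.
Medical Plan — status temporary ✗ (excluded) → not eligible.
Education Assistance — service 843 days < 5 years (≈1825 days) ✗ → not eligible.
Adoption Assistance — status temporary ✗ (requires part-time) → not eligible.
Pension Scheme — service 843 days ≥ 90 days ✓; dept Legal ✗ → not eligible.
Gym Reimbursement — status temporary ✓; service 843 days ≥ 2 years (≈730 days) ✓; 30 hrs/wk ≥ 30 ✓ → eligible.
Equipment Allowance — status temporary ✓ (not excluded); service 843 days ≥ 6 months (≈180 days) ✓; rating 2 < 3 ✗ → not eligible.
Home Office Allowance — service 843 days ≥ 30 days ✓; 30 hrs/wk ≥ 30 ✓; dept Legal ✗ → not eligible.
Equity Grant Program — status temporary ✗ (requires full-time) → not eligible.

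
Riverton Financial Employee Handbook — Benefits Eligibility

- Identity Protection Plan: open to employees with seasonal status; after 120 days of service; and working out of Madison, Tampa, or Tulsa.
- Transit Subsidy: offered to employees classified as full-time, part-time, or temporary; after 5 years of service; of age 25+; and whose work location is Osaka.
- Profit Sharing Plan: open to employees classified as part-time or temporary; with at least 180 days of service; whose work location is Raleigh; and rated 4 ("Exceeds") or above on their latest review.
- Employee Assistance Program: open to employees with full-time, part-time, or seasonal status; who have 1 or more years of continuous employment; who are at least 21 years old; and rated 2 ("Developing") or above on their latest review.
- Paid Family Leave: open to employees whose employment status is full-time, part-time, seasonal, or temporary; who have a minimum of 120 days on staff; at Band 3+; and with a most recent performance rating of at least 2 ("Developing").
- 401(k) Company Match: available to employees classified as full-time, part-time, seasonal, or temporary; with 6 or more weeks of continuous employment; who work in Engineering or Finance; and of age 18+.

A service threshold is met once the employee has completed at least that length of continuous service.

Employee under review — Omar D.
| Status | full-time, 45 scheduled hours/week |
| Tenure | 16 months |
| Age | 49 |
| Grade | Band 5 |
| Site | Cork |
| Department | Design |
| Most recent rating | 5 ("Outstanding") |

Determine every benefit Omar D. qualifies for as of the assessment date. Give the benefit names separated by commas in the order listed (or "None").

Employee Assistance Program, Paid Family Leave

Identity Protection Plan — status full-time ✗ (requires seasonal) → not eligible.
Transit Subsidy — status full-time ✓; service 16 months < 5 years (≈1825 days) ✗ → not eligible.
Profit Sharing Plan — status full-time ✗ (requires part-time or temporary) → not eligible.
Employee Assistance Program — status full-time ✓; service 16 months ≥ 1 year (≈365 days) ✓; age 49 ≥ 21 ✓; rating 5 ≥ 2 ✓ → eligible.
Paid Family Leave — status full-time ✓; service 16 months ≥ 120 days ✓; grade Band 5 ≥ Band 3 ✓; rating 5 ≥ 2 ✓ → eligible.
401(k) Company Match — status full-time ✓; service 16 months ≥ 6 weeks (≈42 days) ✓; dept Design ✗ → not eligible.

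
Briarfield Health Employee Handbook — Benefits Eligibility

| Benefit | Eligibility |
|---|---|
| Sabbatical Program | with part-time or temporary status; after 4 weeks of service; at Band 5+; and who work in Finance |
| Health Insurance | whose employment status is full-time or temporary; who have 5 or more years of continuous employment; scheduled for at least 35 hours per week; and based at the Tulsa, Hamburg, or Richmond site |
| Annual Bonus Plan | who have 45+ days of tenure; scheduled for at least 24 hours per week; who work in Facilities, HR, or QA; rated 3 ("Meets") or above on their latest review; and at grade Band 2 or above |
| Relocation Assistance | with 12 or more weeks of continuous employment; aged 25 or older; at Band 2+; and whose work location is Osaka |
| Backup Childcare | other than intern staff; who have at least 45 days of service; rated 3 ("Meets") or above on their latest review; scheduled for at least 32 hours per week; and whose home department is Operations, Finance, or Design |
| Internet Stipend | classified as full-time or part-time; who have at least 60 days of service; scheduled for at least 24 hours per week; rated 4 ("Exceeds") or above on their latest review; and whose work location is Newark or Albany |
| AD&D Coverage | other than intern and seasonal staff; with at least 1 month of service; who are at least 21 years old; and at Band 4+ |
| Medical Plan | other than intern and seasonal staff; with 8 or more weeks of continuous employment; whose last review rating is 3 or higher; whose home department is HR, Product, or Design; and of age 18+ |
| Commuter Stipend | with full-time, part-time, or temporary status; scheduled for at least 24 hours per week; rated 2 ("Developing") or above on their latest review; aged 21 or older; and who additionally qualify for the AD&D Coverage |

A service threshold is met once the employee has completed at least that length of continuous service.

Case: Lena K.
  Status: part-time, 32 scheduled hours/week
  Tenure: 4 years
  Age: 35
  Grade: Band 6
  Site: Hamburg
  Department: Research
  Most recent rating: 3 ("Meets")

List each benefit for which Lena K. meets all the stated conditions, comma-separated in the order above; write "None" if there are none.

AD&D Coverage, Commuter Stipend

Sabbatical Program — status part-time ✓; service 4 years ≥ 4 weeks (≈28 days) ✓; grade Band 6 ≥ Band 5 ✓; dept Research ✗ → not eligible.
Health Insurance — status part-time ✗ (requires full-time or temporary) → not eligible.
Annual Bonus Plan — service 4 years ≥ 45 days ✓; 32 hrs/wk ≥ 24 ✓; dept Research ✗ → not eligible.
Relocation Assistance — service 4 years ≥ 12 weeks (≈84 days) ✓; age 35 ≥ 25 ✓; grade Band 6 ≥ Band 2 ✓; site Hamburg ✗ (not Osaka) → not eligible.
Backup Childcare — status part-time ✓ (not excluded); service 4 years ≥ 45 days ✓; rating 3 ≥ 3 ✓; 32 hrs/wk ≥ 32 ✓; dept Research ✗ → not eligible.
Internet Stipend — status part-time ✓; service 4 years ≥ 60 days ✓; 32 hrs/wk ≥ 24 ✓; rating 3 < 4 ✗ → not eligible.
AD&D Coverage — status part-time ✓ (not excluded); service 4 years ≥ 1 month (≈30 days) ✓; age 35 ≥ 21 ✓; grade Band 6 ≥ Band 4 ✓ → eligible.
Medical Plan — status part-time ✓ (not excluded); service 4 years ≥ 8 weeks (≈56 days) ✓; rating 3 ≥ 3 ✓; dept Research ✗ → not eligible.
Commuter Stipend — status part-time ✓; 32 hrs/wk ≥ 24 ✓; rating 3 ≥ 2 ✓; age 35 ≥ 21 ✓; eligible for AD&D Coverage ✓ → eligible.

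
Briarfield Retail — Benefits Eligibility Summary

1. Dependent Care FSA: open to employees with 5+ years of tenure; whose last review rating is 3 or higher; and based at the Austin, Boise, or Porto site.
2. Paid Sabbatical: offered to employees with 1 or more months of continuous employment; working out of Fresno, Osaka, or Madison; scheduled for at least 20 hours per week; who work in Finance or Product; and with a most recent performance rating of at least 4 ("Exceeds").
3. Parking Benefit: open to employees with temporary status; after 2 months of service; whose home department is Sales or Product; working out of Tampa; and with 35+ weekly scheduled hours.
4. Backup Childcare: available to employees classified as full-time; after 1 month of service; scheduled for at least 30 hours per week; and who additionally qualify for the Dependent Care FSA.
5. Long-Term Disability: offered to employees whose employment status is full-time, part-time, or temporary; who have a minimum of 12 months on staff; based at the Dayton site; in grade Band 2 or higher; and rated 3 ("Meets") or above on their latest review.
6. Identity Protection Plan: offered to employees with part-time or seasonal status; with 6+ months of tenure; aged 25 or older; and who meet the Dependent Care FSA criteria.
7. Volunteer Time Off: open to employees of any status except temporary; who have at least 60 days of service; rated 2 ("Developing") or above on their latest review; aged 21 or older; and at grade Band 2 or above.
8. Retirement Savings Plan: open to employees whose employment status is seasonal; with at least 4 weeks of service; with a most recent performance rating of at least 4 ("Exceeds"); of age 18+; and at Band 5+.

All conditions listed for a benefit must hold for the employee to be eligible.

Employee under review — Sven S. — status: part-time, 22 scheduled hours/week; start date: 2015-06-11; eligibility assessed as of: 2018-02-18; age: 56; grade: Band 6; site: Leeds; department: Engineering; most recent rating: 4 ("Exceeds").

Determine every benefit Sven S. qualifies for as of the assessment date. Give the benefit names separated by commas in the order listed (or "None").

Volunteer Time Off

Service from 2015-06-11 to 2018-02-18: 983 days.
Dependent Care FSA — service 983 days < 5 years (≈1825 days) ✗ → not eligible.
Paid Sabbatical — service 983 days ≥ 1 month (≈30 days) ✓; site Leeds ✗ (not Fresno, Osaka, or Madison) → not eligible.
Parking Benefit — status part-time ✗ (requires temporary) → not eligible.
Backup Childcare — status part-time ✗ (requires full-time) → not eligible.
Long-Term Disability — status part-time ✓; service 983 days ≥ 12 months (≈360 days) ✓; site Leeds ✗ (not Dayton) → not eligible.
Identity Protection Plan — status part-time ✓; service 983 days ≥ 6 months (≈180 days) ✓; age 56 ≥ 25 ✓; not eligible for Dependent Care FSA ✗ → not eligible.
Volunteer Time Off — status part-time ✓ (not excluded); service 983 days ≥ 60 days ✓; rating 4 ≥ 2 ✓; age 56 ≥ 21 ✓; grade Band 6 ≥ Band 2 ✓ → eligible.
Retirement Savings Plan — status part-time ✗ (requires seasonal) → not eligible.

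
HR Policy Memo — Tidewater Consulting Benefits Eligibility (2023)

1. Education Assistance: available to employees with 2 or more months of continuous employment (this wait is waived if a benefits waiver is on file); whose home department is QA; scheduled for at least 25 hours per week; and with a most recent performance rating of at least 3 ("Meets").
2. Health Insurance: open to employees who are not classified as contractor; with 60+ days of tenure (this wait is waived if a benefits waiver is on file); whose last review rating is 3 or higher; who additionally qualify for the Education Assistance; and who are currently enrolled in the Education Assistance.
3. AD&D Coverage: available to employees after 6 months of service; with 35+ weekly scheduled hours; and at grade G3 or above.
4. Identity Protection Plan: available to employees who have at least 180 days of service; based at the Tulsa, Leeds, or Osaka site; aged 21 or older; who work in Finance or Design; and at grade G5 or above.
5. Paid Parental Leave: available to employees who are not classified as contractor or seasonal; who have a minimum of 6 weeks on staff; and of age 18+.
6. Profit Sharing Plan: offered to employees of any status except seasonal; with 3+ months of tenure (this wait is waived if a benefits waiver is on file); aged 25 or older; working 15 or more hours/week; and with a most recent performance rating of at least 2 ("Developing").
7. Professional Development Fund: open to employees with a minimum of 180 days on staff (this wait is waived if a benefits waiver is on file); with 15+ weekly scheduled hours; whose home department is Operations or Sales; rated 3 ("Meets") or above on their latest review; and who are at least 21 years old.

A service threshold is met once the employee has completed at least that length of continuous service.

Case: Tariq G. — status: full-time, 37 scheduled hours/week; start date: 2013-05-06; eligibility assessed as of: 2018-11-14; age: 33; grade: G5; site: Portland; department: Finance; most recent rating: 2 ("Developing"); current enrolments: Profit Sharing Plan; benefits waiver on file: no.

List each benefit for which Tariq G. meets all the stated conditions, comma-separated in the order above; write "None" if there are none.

AD&D Coverage, Paid Parental Leave, Profit Sharing Plan

Service from 2013-05-06 to 2018-11-14: 2018 days.
Education Assistance — no waiver, service 2018 days ≥ 2 months (≈60 days) ✓; dept Finance ✗ → not eligible.
Health Insurance — status full-time ✓ (not excluded); no waiver, service 2018 days ≥ 60 days ✓; rating 2 < 3 ✗ → not eligible.
AD&D Coverage — service 2018 days ≥ 6 months (≈180 days) ✓; 37 hrs/wk ≥ 35 ✓; grade G5 ≥ G3 ✓ → eligible.
Identity Protection Plan — service 2018 days ≥ 180 days ✓; site Portland ✗ (not Tulsa, Leeds, or Osaka) → not eligible.
Paid Parental Leave — status full-time ✓ (not excluded); service 2018 days ≥ 6 weeks (≈42 days) ✓; age 33 ≥ 18 ✓ → eligible.
Profit Sharing Plan — status full-time ✓ (not excluded); no waiver, service 2018 days ≥ 3 months (≈90 days) ✓; age 33 ≥ 25 ✓; 37 hrs/wk ≥ 15 ✓; rating 2 ≥ 2 ✓ → eligible.
Professional Development Fund — no waiver, service 2018 days ≥ 180 days ✓; 37 hrs/wk ≥ 15 ✓; dept Finance ✗ → not eligible.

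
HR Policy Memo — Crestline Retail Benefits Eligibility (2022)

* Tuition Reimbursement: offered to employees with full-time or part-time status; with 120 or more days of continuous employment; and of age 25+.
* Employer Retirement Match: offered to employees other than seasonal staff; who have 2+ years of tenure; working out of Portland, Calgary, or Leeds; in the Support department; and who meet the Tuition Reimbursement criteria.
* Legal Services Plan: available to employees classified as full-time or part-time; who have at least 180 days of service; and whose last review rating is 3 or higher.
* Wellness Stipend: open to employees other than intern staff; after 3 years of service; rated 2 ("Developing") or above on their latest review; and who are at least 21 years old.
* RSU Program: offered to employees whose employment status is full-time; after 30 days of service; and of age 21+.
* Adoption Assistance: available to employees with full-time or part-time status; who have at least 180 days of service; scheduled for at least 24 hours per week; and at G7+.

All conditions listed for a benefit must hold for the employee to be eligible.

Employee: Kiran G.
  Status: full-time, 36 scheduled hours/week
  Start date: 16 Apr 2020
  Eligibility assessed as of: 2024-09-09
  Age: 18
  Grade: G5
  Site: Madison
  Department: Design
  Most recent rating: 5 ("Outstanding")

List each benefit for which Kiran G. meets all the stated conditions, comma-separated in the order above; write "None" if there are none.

Legal Services Plan

Service from 16 Apr 2020 to 2024-09-09: 1607 days.
Tuition Reimbursement — status full-time ✓; service 1607 days ≥ 120 days ✓; age 18 < 25 ✗ → not eligible.
Employer Retirement Match — status full-time ✓ (not excluded); service 1607 days ≥ 2 years (≈730 days) ✓; site Madison ✗ (not Portland, Calgary, or Leeds) → not eligible.
Legal Services Plan — status full-time ✓; service 1607 days ≥ 180 days ✓; rating 5 ≥ 3 ✓ → eligible.
Wellness Stipend — status full-time ✓ (not excluded); service 1607 days ≥ 3 years (≈1095 days) ✓; rating 5 ≥ 2 ✓; age 18 < 21 ✗ → not eligible.
RSU Program — status full-time ✓; service 1607 days ≥ 30 days ✓; age 18 < 21 ✗ → not eligible.
Adoption Assistance — status full-time ✓; service 1607 days ≥ 180 days ✓; 36 hrs/wk ≥ 24 ✓; grade G5 < G7 ✗ → not eligible.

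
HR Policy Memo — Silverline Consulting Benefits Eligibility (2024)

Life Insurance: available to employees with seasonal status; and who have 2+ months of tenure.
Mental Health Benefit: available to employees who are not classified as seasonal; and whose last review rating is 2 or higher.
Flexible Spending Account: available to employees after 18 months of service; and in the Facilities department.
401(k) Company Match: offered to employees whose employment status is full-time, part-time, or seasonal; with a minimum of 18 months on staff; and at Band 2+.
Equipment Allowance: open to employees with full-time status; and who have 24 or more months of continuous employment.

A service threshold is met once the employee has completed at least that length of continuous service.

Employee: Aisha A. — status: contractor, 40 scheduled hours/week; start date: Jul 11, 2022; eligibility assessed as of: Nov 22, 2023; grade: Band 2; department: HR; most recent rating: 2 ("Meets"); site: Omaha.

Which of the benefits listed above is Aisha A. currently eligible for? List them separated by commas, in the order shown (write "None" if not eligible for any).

Mental Health Benefit

Service from Jul 11, 2022 to Nov 22, 2023: 499 days.
Life Insurance — status contractor ✗ (requires seasonal) → not eligible.
Mental Health Benefit — status contractor ✓ (not excluded); rating 2 ≥ 2 ✓ → eligible.
Flexible Spending Account — service 499 days < 18 months (≈540 days) ✗ → not eligible.
401(k) Company Match — status contractor ✗ (requires full-time, part-time, or seasonal) → not eligible.
Equipment Allowance — status contractor ✗ (requires full-time) → not eligible.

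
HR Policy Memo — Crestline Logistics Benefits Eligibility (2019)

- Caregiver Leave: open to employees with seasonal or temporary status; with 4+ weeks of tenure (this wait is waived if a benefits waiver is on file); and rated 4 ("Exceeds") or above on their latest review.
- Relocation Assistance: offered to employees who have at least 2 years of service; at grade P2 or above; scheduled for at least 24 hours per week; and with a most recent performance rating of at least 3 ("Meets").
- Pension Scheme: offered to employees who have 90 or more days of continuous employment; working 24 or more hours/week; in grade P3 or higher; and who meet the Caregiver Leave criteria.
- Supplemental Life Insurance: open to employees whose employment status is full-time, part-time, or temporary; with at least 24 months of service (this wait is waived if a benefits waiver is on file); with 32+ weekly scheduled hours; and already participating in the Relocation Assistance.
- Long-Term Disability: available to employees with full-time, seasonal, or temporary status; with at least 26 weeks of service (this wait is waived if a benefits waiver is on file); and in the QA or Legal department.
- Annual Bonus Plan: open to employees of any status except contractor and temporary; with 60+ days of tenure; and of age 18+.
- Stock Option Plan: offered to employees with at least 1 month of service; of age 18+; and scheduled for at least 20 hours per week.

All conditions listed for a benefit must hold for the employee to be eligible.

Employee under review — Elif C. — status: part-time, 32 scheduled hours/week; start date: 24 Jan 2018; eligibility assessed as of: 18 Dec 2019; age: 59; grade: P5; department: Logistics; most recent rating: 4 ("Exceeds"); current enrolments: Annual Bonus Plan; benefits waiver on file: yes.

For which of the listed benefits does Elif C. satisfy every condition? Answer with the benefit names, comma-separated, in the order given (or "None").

Annual Bonus Plan, Stock Option Plan

Service from 24 Jan 2018 to 18 Dec 2019: 693 days.
Caregiver Leave — status part-time ✗ (requires seasonal or temporary) → not eligible.
Relocation Assistance — service 693 days < 2 years (≈730 days) ✗ → not eligible.
Pension Scheme — service 693 days ≥ 90 days ✓; 32 hrs/wk ≥ 24 ✓; grade P5 ≥ P3 ✓; not eligible for Caregiver Leave ✗ → not eligible.
Supplemental Life Insurance — status part-time ✓; benefits waiver on file ✓; 32 hrs/wk ≥ 32 ✓; not enrolled in Relocation Assistance ✗ → not eligible.
Long-Term Disability — status part-time ✗ (requires full-time, seasonal, or temporary) → not eligible.
Annual Bonus Plan — status part-time ✓ (not excluded); service 693 days ≥ 60 days ✓; age 59 ≥ 18 ✓ → eligible.
Stock Option Plan — service 693 days ≥ 1 month (≈30 days) ✓; age 59 ≥ 18 ✓; 32 hrs/wk ≥ 20 ✓ → eligible.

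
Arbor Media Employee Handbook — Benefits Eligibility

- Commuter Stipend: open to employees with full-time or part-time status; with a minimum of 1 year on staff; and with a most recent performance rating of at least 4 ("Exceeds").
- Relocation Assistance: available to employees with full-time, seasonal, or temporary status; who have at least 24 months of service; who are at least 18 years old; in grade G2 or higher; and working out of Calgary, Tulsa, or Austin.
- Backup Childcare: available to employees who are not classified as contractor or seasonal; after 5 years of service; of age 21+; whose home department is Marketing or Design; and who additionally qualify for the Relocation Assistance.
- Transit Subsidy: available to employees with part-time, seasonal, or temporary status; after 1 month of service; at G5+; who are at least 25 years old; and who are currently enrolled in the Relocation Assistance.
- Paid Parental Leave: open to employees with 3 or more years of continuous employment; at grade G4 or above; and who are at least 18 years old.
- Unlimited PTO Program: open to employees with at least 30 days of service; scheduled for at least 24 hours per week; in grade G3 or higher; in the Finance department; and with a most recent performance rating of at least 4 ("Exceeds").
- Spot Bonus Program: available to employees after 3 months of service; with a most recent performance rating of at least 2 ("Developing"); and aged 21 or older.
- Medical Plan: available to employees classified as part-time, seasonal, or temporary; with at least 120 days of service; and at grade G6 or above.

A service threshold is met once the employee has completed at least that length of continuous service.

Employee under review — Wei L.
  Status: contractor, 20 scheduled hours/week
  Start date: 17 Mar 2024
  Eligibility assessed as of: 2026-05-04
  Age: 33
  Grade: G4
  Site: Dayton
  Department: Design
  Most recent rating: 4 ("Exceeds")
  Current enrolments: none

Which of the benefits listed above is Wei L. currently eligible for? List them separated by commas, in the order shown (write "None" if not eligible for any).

Spot Bonus Program

Service from 17 Mar 2024 to 2026-05-04: 778 days.
Commuter Stipend — status contractor ✗ (requires full-time or part-time) → not eligible.
Relocation Assistance — status contractor ✗ (requires full-time, seasonal, or temporary) → not eligible.
Backup Childcare — status contractor ✗ (excluded) → not eligible.
Transit Subsidy — status contractor ✗ (requires part-time, seasonal, or temporary) → not eligible.
Paid Parental Leave — service 778 days < 3 years (≈1095 days) ✗ → not eligible.
Unlimited PTO Program — service 778 days ≥ 30 days ✓; 20 hrs/wk < 24 ✗ → not eligible.
Spot Bonus Program — service 778 days ≥ 3 months (≈90 days) ✓; rating 4 ≥ 2 ✓; age 33 ≥ 21 ✓ → eligible.
Medical Plan — status contractor ✗ (requires part-time, seasonal, or temporary) → not eligible.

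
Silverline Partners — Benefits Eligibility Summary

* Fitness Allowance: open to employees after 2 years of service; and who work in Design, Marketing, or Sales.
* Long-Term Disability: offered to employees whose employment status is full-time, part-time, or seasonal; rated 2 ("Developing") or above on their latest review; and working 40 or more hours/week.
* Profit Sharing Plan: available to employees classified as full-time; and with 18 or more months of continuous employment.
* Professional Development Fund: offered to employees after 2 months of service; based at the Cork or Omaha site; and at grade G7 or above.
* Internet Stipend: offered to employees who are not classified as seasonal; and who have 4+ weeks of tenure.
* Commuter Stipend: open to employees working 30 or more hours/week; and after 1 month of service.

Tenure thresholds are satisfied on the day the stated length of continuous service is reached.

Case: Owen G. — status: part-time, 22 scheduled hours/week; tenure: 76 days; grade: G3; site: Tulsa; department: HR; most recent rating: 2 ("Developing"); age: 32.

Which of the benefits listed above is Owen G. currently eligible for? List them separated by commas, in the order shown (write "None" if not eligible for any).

Fitness Allowance — service 76 days < 2 years (≈730 days) ✗ → not eligible.
Long-Term Disability — status part-time ✓; rating 2 ≥ 2 ✓; 22 hrs/wk < 40 ✗ → not eligible.
Profit Sharing Plan — status part-time ✗ (requires full-time) → not eligible.
Professional Development Fund — service 76 days ≥ 2 months (≈60 days) ✓; site Tulsa ✗ (not Cork or Omaha) → not eligible.
Internet Stipend — status part-time ✓ (not excluded); service 76 days ≥ 4 weeks (≈28 days) ✓ → eligible.
Commuter Stipend — 22 hrs/wk < 30 ✗ → not eligible.

Internet Stipend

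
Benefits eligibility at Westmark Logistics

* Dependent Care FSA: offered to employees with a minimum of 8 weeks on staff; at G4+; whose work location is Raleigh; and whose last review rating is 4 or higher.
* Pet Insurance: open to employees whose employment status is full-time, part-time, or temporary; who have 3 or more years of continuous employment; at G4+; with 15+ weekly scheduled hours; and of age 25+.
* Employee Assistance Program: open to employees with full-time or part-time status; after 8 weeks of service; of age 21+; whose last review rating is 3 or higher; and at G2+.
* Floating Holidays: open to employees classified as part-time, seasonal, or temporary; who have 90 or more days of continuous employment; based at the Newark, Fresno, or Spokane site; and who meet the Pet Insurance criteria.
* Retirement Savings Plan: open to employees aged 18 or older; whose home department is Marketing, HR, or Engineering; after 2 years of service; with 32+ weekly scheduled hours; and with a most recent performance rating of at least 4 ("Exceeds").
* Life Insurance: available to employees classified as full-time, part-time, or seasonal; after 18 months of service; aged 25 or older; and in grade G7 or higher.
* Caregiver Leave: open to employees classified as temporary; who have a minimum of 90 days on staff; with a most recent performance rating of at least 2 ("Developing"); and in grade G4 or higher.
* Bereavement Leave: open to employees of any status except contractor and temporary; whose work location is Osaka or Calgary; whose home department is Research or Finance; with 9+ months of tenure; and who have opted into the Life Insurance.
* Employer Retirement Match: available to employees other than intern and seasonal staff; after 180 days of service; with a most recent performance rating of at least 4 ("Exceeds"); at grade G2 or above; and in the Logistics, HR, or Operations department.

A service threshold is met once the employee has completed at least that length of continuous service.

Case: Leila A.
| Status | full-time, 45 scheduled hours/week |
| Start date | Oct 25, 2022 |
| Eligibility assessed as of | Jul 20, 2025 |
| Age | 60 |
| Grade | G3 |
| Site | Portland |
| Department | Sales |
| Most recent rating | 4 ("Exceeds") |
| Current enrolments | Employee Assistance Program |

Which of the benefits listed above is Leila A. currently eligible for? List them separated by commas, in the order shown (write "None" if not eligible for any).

Service from Oct 25, 2022 to Jul 20, 2025: 999 days.
Dependent Care FSA — service 999 days ≥ 8 weeks (≈56 days) ✓; grade G3 < G4 ✗ → not eligible.
Pet Insurance — status full-time ✓; service 999 days < 3 years (≈1095 days) ✗ → not eligible.
Employee Assistance Program — status full-time ✓; service 999 days ≥ 8 weeks (≈56 days) ✓; age 60 ≥ 21 ✓; rating 4 ≥ 3 ✓; grade G3 ≥ G2 ✓ → eligible.
Floating Holidays — status full-time ✗ (requires part-time, seasonal, or temporary) → not eligible.
Retirement Savings Plan — age 60 ≥ 18 ✓; dept Sales ✗ → not eligible.
Life Insurance — status full-time ✓; service 999 days ≥ 18 months (≈540 days) ✓; age 60 ≥ 25 ✓; grade G3 < G7 ✗ → not eligible.
Caregiver Leave — status full-time ✗ (requires temporary) → not eligible.
Bereavement Leave — status full-time ✓ (not excluded); site Portland ✗ (not Osaka or Calgary) → not eligible.
Employer Retirement Match — status full-time ✓ (not excluded); service 999 days ≥ 180 days ✓; rating 4 ≥ 4 ✓; grade G3 ≥ G2 ✓; dept Sales ✗ → not eligible.

Employee Assistance Program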